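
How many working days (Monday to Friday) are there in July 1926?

July 1, 1926 is a Thursday.
The range spans 31 days (inclusive of both endpoints).
31 = 7 × 4 + 3, so there are 4 full weeks plus 3 extra days.
Each full week contributes 5 weekdays (Mon–Fri): 4 × 5 = 20.
The 3 extra days are Thu, Fri, Sat — 2 of them qualify.
Total: 20 + 2 = 22.

22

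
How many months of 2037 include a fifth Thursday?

A month has five Thursdays exactly when Thursday falls within its first (length − 28) days.
Jan: 31 days, starts Thu → 5 of Thu, Fri, Sat ✓
Feb: 28 days, starts Sun → 5 of (none)
Mar: 31 days, starts Sun → 5 of Sun, Mon, Tue
Apr: 30 days, starts Wed → 5 of Wed, Thu ✓
May: 31 days, starts Fri → 5 of Fri, Sat, Sun
Jun: 30 days, starts Mon → 5 of Mon, Tue
Jul: 31 days, starts Wed → 5 of Wed, Thu, Fri ✓
Aug: 31 days, starts Sat → 5 of Sat, Sun, Mon
Sep: 30 days, starts Tue → 5 of Tue, Wed
Oct: 31 days, starts Thu → 5 of Thu, Fri, Sat ✓
Nov: 30 days, starts Sun → 5 of Sun, Mon
Dec: 31 days, starts Tue → 5 of Tue, Wed, Thu ✓
Months with five Thursdays: Jan, Apr, Jul, Oct, Dec.

5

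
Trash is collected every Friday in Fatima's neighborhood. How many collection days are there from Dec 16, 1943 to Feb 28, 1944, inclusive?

11

Dec 16, 1943 is a Thursday.
From Dec 16, 1943 to Feb 28, 1944 is 75 days inclusive.
75 = 7 × 10 + 5, so there are 10 full weeks plus 5 extra days.
Each full week contributes one Friday: 10 so far.
The 5 extra days are Thursday, Friday, Saturday, Sunday, Monday — 1 of them qualifies.
Total: 10 + 1 = 11.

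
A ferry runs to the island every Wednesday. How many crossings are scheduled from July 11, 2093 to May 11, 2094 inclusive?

43

July 11, 2093 is a Saturday.
That's 305 days from start to end, counting both.
305 = 7 × 43 + 4, so there are 43 full weeks plus 4 extra days.
Each full week contributes one Wednesday: 43 so far.
The 4 extra days are Saturday, Sunday, Monday, Tuesday — none qualify.
Total: 43 + 0 = 43.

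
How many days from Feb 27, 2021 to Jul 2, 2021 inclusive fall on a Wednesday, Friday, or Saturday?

Feb 27, 2021 is a Saturday.
From Feb 27, 2021 to Jul 2, 2021 is 126 days inclusive.
126 = 7 × 18, so the span is exactly 18 full weeks.
Each full week contributes 3 days from the set (Wed, Fri, Sat): 18 × 3 = 54.

54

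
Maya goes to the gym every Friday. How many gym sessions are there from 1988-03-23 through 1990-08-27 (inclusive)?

127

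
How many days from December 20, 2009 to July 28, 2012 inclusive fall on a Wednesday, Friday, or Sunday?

408

December 20, 2009 is a Sunday.
From December 20, 2009 to July 28, 2012 is 952 days inclusive.
952 = 7 × 136, so the span is exactly 136 full weeks.
Each full week contributes 3 days from the set (Wed, Fri, Sun): 136 × 3 = 408.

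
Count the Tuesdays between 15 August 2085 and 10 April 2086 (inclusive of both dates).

34

15 August 2085 is a Wednesday.
The range spans 239 days (inclusive of both endpoints).
239 = 7 × 34 + 1, so there are 34 full weeks plus 1 extra day.
Each full week contributes one Tuesday: 34 so far.
The 1 extra day is Wednesday — none qualify.
Total: 34 + 0 = 34.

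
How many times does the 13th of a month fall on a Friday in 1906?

The 13th falls on a Friday when the month's 13th has weekday Fri.
Jan 13 is Sat; Feb 13 is Tue; Mar 13 is Tue; Apr 13 is Fri ✓; May 13 is Sun; Jun 13 is Wed; Jul 13 is Fri ✓; Aug 13 is Mon; Sep 13 is Thu; Oct 13 is Sat; Nov 13 is Tue; Dec 13 is Thu.
Friday the 13ths: Apr, Jul.

2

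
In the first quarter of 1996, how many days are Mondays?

13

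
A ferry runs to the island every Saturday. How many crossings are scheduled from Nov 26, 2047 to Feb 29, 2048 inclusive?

Nov 26, 2047 is a Tuesday.
The range spans 96 days (inclusive of both endpoints).
96 = 7 × 13 + 5, so there are 13 full weeks plus 5 extra days.
Each full week contributes one Saturday: 13 so far.
The 5 extra days are Tue, Wed, Thu, Fri, Sat — 1 of them qualifies.
Total: 13 + 1 = 14.

14 Saturdays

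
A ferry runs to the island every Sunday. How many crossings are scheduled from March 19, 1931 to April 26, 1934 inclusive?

162

March 19, 1931 is a Thursday.
From March 19, 1931 to April 26, 1934 is 1135 days inclusive.
1135 = 7 × 162 + 1, so there are 162 full weeks plus 1 extra day.
Each full week contributes one Sunday: 162 so far.
The 1 extra day is Thu — none qualify.
Total: 162 + 0 = 162.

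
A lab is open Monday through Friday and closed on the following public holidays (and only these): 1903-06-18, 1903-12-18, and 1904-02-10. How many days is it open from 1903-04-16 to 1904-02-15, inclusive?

215

1903-04-16 is a Thursday.
From 1903-04-16 to 1904-02-15 is 306 days inclusive.
306 = 7 × 43 + 5, so there are 43 full weeks plus 5 extra days.
Each full week contributes 5 weekdays (Mon–Fri): 43 × 5 = 215.
The 5 extra days are Thu, Fri, Sat, Sun, Mon — 3 of them qualify.
Total: 215 + 3 = 218.
Holidays: 1903-06-18 (Thu); 1903-12-18 (Fri); 1904-02-10 (Wed).
All 3 holidays fall on weekdays, so subtract 3.
Business days: 218 − 3 = 215.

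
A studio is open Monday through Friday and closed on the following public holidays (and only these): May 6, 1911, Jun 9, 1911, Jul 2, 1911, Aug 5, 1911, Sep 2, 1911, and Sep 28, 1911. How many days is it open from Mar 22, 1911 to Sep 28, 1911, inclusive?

Mar 22, 1911 is a Wednesday.
The range spans 191 days (inclusive of both endpoints).
191 = 7 × 27 + 2, so there are 27 full weeks plus 2 extra days.
Each full week contributes 5 weekdays (Mon–Fri): 27 × 5 = 135.
The 2 extra days are Wed, Thu — 2 of them qualify.
Total: 135 + 2 = 137.
Holidays: May 6, 1911 (Sat); Jun 9, 1911 (Fri); Jul 2, 1911 (Sun); Aug 5, 1911 (Sat); Sep 2, 1911 (Sat); Sep 28, 1911 (Thu).
2 of the 6 holidays fall on weekdays; the rest are weekends and were already excluded.
Business days: 137 − 2 = 135.

135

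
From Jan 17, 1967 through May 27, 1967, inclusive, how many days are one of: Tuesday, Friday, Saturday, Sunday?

Jan 17, 1967 is a Tuesday.
That's 131 days from start to end, counting both.
131 = 7 × 18 + 5, so there are 18 full weeks plus 5 extra days.
Each full week contributes 4 days from the set (Tue, Fri, Sat, Sun): 18 × 4 = 72.
The 5 extra days are Tuesday, Wednesday, Thursday, Friday, Saturday — 3 of them qualify.
Total: 72 + 3 = 75.

75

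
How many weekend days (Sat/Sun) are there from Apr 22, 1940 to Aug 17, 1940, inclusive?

33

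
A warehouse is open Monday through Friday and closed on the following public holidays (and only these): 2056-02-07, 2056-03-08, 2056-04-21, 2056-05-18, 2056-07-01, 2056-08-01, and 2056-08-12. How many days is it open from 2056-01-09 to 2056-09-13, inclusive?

2056-01-09 is a Sunday.
From 2056-01-09 to 2056-09-13 is 249 days inclusive.
249 = 7 × 35 + 4, so there are 35 full weeks plus 4 extra days.
Each full week contributes 5 weekdays (Mon–Fri): 35 × 5 = 175.
The 4 extra days are Sun, Mon, Tue, Wed — 3 of them qualify.
Total: 175 + 3 = 178.
Holidays: 2056-02-07 (Mon); 2056-03-08 (Wed); 2056-04-21 (Fri); 2056-05-18 (Thu); 2056-07-01 (Sat); 2056-08-01 (Tue); 2056-08-12 (Sat).
5 of the 7 holidays fall on weekdays; the rest are weekends and were already excluded.
Business days: 178 − 5 = 173.

173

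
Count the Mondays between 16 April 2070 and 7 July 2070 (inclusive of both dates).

12

16 April 2070 is a Wednesday.
That's 83 days from start to end, counting both.
83 = 7 × 11 + 6, so there are 11 full weeks plus 6 extra days.
Each full week contributes one Monday: 11 so far.
The 6 extra days are Wed, Thu, Fri, Sat, Sun, Mon — 1 of them qualifies.
Total: 11 + 1 = 12.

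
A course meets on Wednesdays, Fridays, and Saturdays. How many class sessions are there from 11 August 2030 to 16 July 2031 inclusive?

145

11 August 2030 is a Sunday.
From 11 August 2030 to 16 July 2031 is 340 days inclusive.
340 = 7 × 48 + 4, so there are 48 full weeks plus 4 extra days.
Each full week contributes 3 days from the set (Wed, Fri, Sat): 48 × 3 = 144.
The 4 extra days are Sun, Mon, Tue, Wed — 1 of them qualifies.
Total: 144 + 1 = 145.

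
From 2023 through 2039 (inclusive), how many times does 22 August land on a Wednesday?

Day of week of August 22 in each year:
2023: Tue, 2024: Thu, 2025: Fri, 2026: Sat, 2027: Sun, 2028: Tue, 2029: Wed ✓, 2030: Thu, 2031: Fri, 2032: Sun, 2033: Mon, 2034: Tue, 2035: Wed ✓, 2036: Fri, 2037: Sat, 2038: Sun, 2039: Mon
Wednesdays: 2029, 2035.

2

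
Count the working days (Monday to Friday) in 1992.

262 weekdays

January 1, 1992 is a Wednesday.
That's 366 days from start to end, counting both.
366 = 7 × 52 + 2, so there are 52 full weeks plus 2 extra days.
Each full week contributes 5 weekdays (Mon–Fri): 52 × 5 = 260.
The 2 extra days are Wed, Thu — 2 of them qualify.
Total: 260 + 2 = 262.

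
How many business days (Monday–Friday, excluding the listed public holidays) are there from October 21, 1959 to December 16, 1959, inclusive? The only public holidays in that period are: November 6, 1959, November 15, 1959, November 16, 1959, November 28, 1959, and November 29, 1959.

October 21, 1959 is a Wednesday.
That's 57 days from start to end, counting both.
57 = 7 × 8 + 1, so there are 8 full weeks plus 1 extra day.
Each full week contributes 5 weekdays (Mon–Fri): 8 × 5 = 40.
The 1 extra day is Wed — 1 of them qualifies.
Total: 40 + 1 = 41.
Holidays: November 6, 1959 (Fri); November 15, 1959 (Sun); November 16, 1959 (Mon); November 28, 1959 (Sat); November 29, 1959 (Sun).
2 of the 5 holidays fall on weekdays; the rest are weekends and were already excluded.
Business days: 41 − 2 = 39.

39 business days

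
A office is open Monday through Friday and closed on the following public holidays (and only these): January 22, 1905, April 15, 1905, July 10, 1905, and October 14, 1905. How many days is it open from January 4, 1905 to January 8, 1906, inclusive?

January 4, 1905 is a Wednesday.
The range spans 370 days (inclusive of both endpoints).
370 = 7 × 52 + 6, so there are 52 full weeks plus 6 extra days.
Each full week contributes 5 weekdays (Mon–Fri): 52 × 5 = 260.
The 6 extra days are Wednesday, Thursday, Friday, Saturday, Sunday, Monday — 4 of them qualify.
Total: 260 + 4 = 264.
Holidays: January 22, 1905 (Sun); April 15, 1905 (Sat); July 10, 1905 (Mon); October 14, 1905 (Sat).
1 of the 4 holidays fall on weekdays; the rest are weekends and were already excluded.
Business days: 264 − 1 = 263.

263 working days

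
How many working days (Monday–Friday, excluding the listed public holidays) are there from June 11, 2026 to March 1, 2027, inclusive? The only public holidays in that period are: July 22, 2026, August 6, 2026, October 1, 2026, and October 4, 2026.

June 11, 2026 is a Thursday.
The range spans 264 days (inclusive of both endpoints).
264 = 7 × 37 + 5, so there are 37 full weeks plus 5 extra days.
Each full week contributes 5 weekdays (Mon–Fri): 37 × 5 = 185.
The 5 extra days are Thu, Fri, Sat, Sun, Mon — 3 of them qualify.
Total: 185 + 3 = 188.
Holidays: July 22, 2026 (Wed); August 6, 2026 (Thu); October 1, 2026 (Thu); October 4, 2026 (Sun).
3 of the 4 holidays fall on weekdays; the rest are weekends and were already excluded.
Business days: 188 − 3 = 185.

185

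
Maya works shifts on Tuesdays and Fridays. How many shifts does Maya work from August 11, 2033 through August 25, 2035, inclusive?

August 11, 2033 is a Thursday.
From August 11, 2033 to August 25, 2035 is 745 days inclusive.
745 = 7 × 106 + 3, so there are 106 full weeks plus 3 extra days.
Each full week contributes 2 days from the set (Tue, Fri): 106 × 2 = 212.
The 3 extra days are Thursday, Friday, Saturday — 1 of them qualifies.
Total: 212 + 1 = 213.

213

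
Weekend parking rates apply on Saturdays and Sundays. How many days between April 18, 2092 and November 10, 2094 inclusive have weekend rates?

April 18, 2092 is a Friday.
The range spans 937 days (inclusive of both endpoints).
937 = 7 × 133 + 6, so there are 133 full weeks plus 6 extra days.
Each full week contributes 2 weekend days (Sat, Sun): 133 × 2 = 266.
The 6 extra days are Friday, Saturday, Sunday, Monday, Tuesday, Wednesday — 2 of them qualify.
Total: 266 + 2 = 268.

268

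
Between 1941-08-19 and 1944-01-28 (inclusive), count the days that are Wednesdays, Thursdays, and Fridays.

384

1941-08-19 is a Tuesday.
From 1941-08-19 to 1944-01-28 is 893 days inclusive.
893 = 7 × 127 + 4, so there are 127 full weeks plus 4 extra days.
Each full week contributes 3 days from the set (Wed, Thu, Fri): 127 × 3 = 381.
The 4 extra days are Tue, Wed, Thu, Fri — 3 of them qualify.
Total: 381 + 3 = 384.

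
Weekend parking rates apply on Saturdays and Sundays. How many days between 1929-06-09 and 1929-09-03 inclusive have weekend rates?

1929-06-09 is a Sunday.
That's 87 days from start to end, counting both.
87 = 7 × 12 + 3, so there are 12 full weeks plus 3 extra days.
Each full week contributes 2 weekend days (Sat, Sun): 12 × 2 = 24.
The 3 extra days are Sunday, Monday, Tuesday — 1 of them qualifies.
Total: 24 + 1 = 25.

25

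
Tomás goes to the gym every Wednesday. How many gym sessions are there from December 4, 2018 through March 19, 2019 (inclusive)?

December 4, 2018 is a Tuesday.
From December 4, 2018 to March 19, 2019 is 106 days inclusive.
106 = 7 × 15 + 1, so there are 15 full weeks plus 1 extra day.
Each full week contributes one Wednesday: 15 so far.
The 1 extra day is Tuesday — none qualify.
Total: 15 + 0 = 15.

15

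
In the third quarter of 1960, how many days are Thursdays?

13

1960-07-01 is a Friday.
That's 92 days from start to end, counting both.
92 = 7 × 13 + 1, so there are 13 full weeks plus 1 extra day.
Each full week contributes one Thursday: 13 so far.
The 1 extra day is Fri — none qualify.
Total: 13 + 0 = 13.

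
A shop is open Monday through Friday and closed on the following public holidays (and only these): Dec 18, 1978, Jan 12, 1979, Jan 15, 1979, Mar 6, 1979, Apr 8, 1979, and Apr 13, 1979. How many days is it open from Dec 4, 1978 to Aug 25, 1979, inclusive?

Dec 4, 1978 is a Monday.
From Dec 4, 1978 to Aug 25, 1979 is 265 days inclusive.
265 = 7 × 37 + 6, so there are 37 full weeks plus 6 extra days.
Each full week contributes 5 weekdays (Mon–Fri): 37 × 5 = 185.
The 6 extra days are Monday, Tuesday, Wednesday, Thursday, Friday, Saturday — 5 of them qualify.
Total: 185 + 5 = 190.
Holidays: Dec 18, 1978 (Mon); Jan 12, 1979 (Fri); Jan 15, 1979 (Mon); Mar 6, 1979 (Tue); Apr 8, 1979 (Sun); Apr 13, 1979 (Fri).
5 of the 6 holidays fall on weekdays; the rest are weekends and were already excluded.
Business days: 190 − 5 = 185.

185 working days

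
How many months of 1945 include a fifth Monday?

A month has five Mondays exactly when Monday falls within its first (length − 28) days.
Jan: 31 days, starts Mon → 5 of Mon, Tue, Wed ✓
Feb: 28 days, starts Thu → 5 of (none)
Mar: 31 days, starts Thu → 5 of Thu, Fri, Sat
Apr: 30 days, starts Sun → 5 of Sun, Mon ✓
May: 31 days, starts Tue → 5 of Tue, Wed, Thu
Jun: 30 days, starts Fri → 5 of Fri, Sat
Jul: 31 days, starts Sun → 5 of Sun, Mon, Tue ✓
Aug: 31 days, starts Wed → 5 of Wed, Thu, Fri
Sep: 30 days, starts Sat → 5 of Sat, Sun
Oct: 31 days, starts Mon → 5 of Mon, Tue, Wed ✓
Nov: 30 days, starts Thu → 5 of Thu, Fri
Dec: 31 days, starts Sat → 5 of Sat, Sun, Mon ✓
Months with five Mondays: Jan, Apr, Jul, Oct, Dec.

5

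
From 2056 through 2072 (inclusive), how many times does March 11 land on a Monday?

2

Day of week of March 11 in each year:
2056: Sat, 2057: Sun, 2058: Mon ✓, 2059: Tue, 2060: Thu, 2061: Fri, 2062: Sat, 2063: Sun, 2064: Tue, 2065: Wed, 2066: Thu, 2067: Fri, 2068: Sun, 2069: Mon ✓, 2070: Tue, 2071: Wed, 2072: Fri
Mondays: 2058, 2069.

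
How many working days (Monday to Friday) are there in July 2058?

Jul 1, 2058 is a Monday.
That's 31 days from start to end, counting both.
31 = 7 × 4 + 3, so there are 4 full weeks plus 3 extra days.
Each full week contributes 5 weekdays (Mon–Fri): 4 × 5 = 20.
The 3 extra days are Mon, Tue, Wed — 3 of them qualify.
Total: 20 + 3 = 23.

23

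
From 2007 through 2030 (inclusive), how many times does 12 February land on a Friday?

4

Day of week of February 12 in each year:
2007: Mon, 2008: Tue, 2009: Thu, 2010: Fri ✓, 2011: Sat, 2012: Sun, 2013: Tue, 2014: Wed, 2015: Thu, 2016: Fri ✓, 2017: Sun, 2018: Mon, 2019: Tue, 2020: Wed, 2021: Fri ✓, 2022: Sat, 2023: Sun, 2024: Mon, 2025: Wed, 2026: Thu, 2027: Fri ✓, 2028: Sat, 2029: Mon, 2030: Tue
Fridays: 2010, 2016, 2021, 2027.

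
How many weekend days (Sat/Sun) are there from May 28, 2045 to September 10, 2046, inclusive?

May 28, 2045 is a Sunday.
That's 471 days from start to end, counting both.
471 = 7 × 67 + 2, so there are 67 full weeks plus 2 extra days.
Each full week contributes 2 weekend days (Sat, Sun): 67 × 2 = 134.
The 2 extra days are Sunday, Monday — 1 of them qualifies.
Total: 134 + 1 = 135.

135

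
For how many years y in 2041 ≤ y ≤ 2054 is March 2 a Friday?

1

Day of week of March 2 in each year:
2041: Sat, 2042: Sun, 2043: Mon, 2044: Wed, 2045: Thu, 2046: Fri ✓, 2047: Sat, 2048: Mon, 2049: Tue, 2050: Wed, 2051: Thu, 2052: Sat, 2053: Sun, 2054: Mon
Fridays: 2046.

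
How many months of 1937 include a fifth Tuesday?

4

A month has five Tuesdays exactly when Tuesday falls within its first (length − 28) days.
Jan: 31 days, starts Fri → 5 of Fri, Sat, Sun
Feb: 28 days, starts Mon → 5 of (none)
Mar: 31 days, starts Mon → 5 of Mon, Tue, Wed ✓
Apr: 30 days, starts Thu → 5 of Thu, Fri
May: 31 days, starts Sat → 5 of Sat, Sun, Mon
Jun: 30 days, starts Tue → 5 of Tue, Wed ✓
Jul: 31 days, starts Thu → 5 of Thu, Fri, Sat
Aug: 31 days, starts Sun → 5 of Sun, Mon, Tue ✓
Sep: 30 days, starts Wed → 5 of Wed, Thu
Oct: 31 days, starts Fri → 5 of Fri, Sat, Sun
Nov: 30 days, starts Mon → 5 of Mon, Tue ✓
Dec: 31 days, starts Wed → 5 of Wed, Thu, Fri
Months with five Tuesdays: Mar, Jun, Aug, Nov.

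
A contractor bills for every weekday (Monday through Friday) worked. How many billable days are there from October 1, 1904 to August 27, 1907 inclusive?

757

October 1, 1904 is a Saturday.
That's 1061 days from start to end, counting both.
1061 = 7 × 151 + 4, so there are 151 full weeks plus 4 extra days.
Each full week contributes 5 weekdays (Mon–Fri): 151 × 5 = 755.
The 4 extra days are Saturday, Sunday, Monday, Tuesday — 2 of them qualify.
Total: 755 + 2 = 757.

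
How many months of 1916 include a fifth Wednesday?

4

A month has five Wednesdays exactly when Wednesday falls within its first (length − 28) days.
Jan: 31 days, starts Sat → 5 of Sat, Sun, Mon
Feb: 29 days, starts Tue → 5 of Tue
Mar: 31 days, starts Wed → 5 of Wed, Thu, Fri ✓
Apr: 30 days, starts Sat → 5 of Sat, Sun
May: 31 days, starts Mon → 5 of Mon, Tue, Wed ✓
Jun: 30 days, starts Thu → 5 of Thu, Fri
Jul: 31 days, starts Sat → 5 of Sat, Sun, Mon
Aug: 31 days, starts Tue → 5 of Tue, Wed, Thu ✓
Sep: 30 days, starts Fri → 5 of Fri, Sat
Oct: 31 days, starts Sun → 5 of Sun, Mon, Tue
Nov: 30 days, starts Wed → 5 of Wed, Thu ✓
Dec: 31 days, starts Fri → 5 of Fri, Sat, Sun
Months with five Wednesdays: Mar, May, Aug, Nov.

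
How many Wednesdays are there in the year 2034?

January 1, 2034 is a Sunday.
That's 365 days from start to end, counting both.
365 = 7 × 52 + 1, so there are 52 full weeks plus 1 extra day.
Each full week contributes one Wednesday: 52 so far.
The 1 extra day is Sun — none qualify.
Total: 52 + 0 = 52.

52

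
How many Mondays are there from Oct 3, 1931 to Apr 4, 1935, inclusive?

Oct 3, 1931 is a Saturday.
From Oct 3, 1931 to Apr 4, 1935 is 1280 days inclusive.
1280 = 7 × 182 + 6, so there are 182 full weeks plus 6 extra days.
Each full week contributes one Monday: 182 so far.
The 6 extra days are Sat, Sun, Mon, Tue, Wed, Thu — 1 of them qualifies.
Total: 182 + 1 = 183.

183 Mondays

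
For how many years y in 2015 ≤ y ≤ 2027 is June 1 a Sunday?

Day of week of June 1 in each year:
2015: Mon, 2016: Wed, 2017: Thu, 2018: Fri, 2019: Sat, 2020: Mon, 2021: Tue, 2022: Wed, 2023: Thu, 2024: Sat, 2025: Sun ✓, 2026: Mon, 2027: Tue
Sundays: 2025.

1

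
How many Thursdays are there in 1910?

1 January 1910 is a Saturday.
The range spans 365 days (inclusive of both endpoints).
365 = 7 × 52 + 1, so there are 52 full weeks plus 1 extra day.
Each full week contributes one Thursday: 52 so far.
The 1 extra day is Sat — none qualify.
Total: 52 + 0 = 52.

52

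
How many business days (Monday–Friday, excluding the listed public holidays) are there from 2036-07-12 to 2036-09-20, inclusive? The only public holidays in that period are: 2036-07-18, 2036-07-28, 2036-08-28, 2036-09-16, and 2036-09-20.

2036-07-12 is a Saturday.
The range spans 71 days (inclusive of both endpoints).
71 = 7 × 10 + 1, so there are 10 full weeks plus 1 extra day.
Each full week contributes 5 weekdays (Mon–Fri): 10 × 5 = 50.
The 1 extra day is Sat — none qualify.
Total: 50 + 0 = 50.
Holidays: 2036-07-18 (Fri); 2036-07-28 (Mon); 2036-08-28 (Thu); 2036-09-16 (Tue); 2036-09-20 (Sat).
4 of the 5 holidays fall on weekdays; the rest are weekends and were already excluded.
Business days: 50 − 4 = 46.

46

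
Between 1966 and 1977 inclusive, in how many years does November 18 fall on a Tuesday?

2

Day of week of November 18 in each year:
1966: Fri, 1967: Sat, 1968: Mon, 1969: Tue ✓, 1970: Wed, 1971: Thu, 1972: Sat, 1973: Sun, 1974: Mon, 1975: Tue ✓, 1976: Thu, 1977: Fri
Tuesdays: 1969, 1975.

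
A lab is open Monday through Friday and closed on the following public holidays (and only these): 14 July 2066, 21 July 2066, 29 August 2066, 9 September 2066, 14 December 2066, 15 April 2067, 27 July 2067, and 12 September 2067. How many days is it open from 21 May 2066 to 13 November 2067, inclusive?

21 May 2066 is a Friday.
From 21 May 2066 to 13 November 2067 is 542 days inclusive.
542 = 7 × 77 + 3, so there are 77 full weeks plus 3 extra days.
Each full week contributes 5 weekdays (Mon–Fri): 77 × 5 = 385.
The 3 extra days are Fri, Sat, Sun — 1 of them qualifies.
Total: 385 + 1 = 386.
Holidays: 14 July 2066 (Wed); 21 July 2066 (Wed); 29 August 2066 (Sun); 9 September 2066 (Thu); 14 December 2066 (Tue); 15 April 2067 (Fri); 27 July 2067 (Wed); 12 September 2067 (Mon).
7 of the 8 holidays fall on weekdays; the rest are weekends and were already excluded.
Business days: 386 − 7 = 379.

379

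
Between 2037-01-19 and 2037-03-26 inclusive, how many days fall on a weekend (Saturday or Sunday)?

18

2037-01-19 is a Monday.
From 2037-01-19 to 2037-03-26 is 67 days inclusive.
67 = 7 × 9 + 4, so there are 9 full weeks plus 4 extra days.
Each full week contributes 2 weekend days (Sat, Sun): 9 × 2 = 18.
The 4 extra days are Mon, Tue, Wed, Thu — none qualify.
Total: 18 + 0 = 18.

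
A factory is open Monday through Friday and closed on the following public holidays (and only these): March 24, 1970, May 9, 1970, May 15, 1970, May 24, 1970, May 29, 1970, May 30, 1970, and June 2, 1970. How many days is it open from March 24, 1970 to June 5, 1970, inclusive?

50

March 24, 1970 is a Tuesday.
That's 74 days from start to end, counting both.
74 = 7 × 10 + 4, so there are 10 full weeks plus 4 extra days.
Each full week contributes 5 weekdays (Mon–Fri): 10 × 5 = 50.
The 4 extra days are Tue, Wed, Thu, Fri — 4 of them qualify.
Total: 50 + 4 = 54.
Holidays: March 24, 1970 (Tue); May 9, 1970 (Sat); May 15, 1970 (Fri); May 24, 1970 (Sun); May 29, 1970 (Fri); May 30, 1970 (Sat); June 2, 1970 (Tue).
4 of the 7 holidays fall on weekdays; the rest are weekends and were already excluded.
Business days: 54 − 4 = 50.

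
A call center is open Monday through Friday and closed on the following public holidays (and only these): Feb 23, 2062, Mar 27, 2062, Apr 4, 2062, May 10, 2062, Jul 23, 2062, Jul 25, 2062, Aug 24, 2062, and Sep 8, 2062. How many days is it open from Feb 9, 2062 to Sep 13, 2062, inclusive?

Feb 9, 2062 is a Thursday.
From Feb 9, 2062 to Sep 13, 2062 is 217 days inclusive.
217 = 7 × 31, so the span is exactly 31 full weeks.
Each full week contributes 5 weekdays (Mon–Fri): 31 × 5 = 155.
Total: 155.
Holidays: Feb 23, 2062 (Thu); Mar 27, 2062 (Mon); Apr 4, 2062 (Tue); May 10, 2062 (Wed); Jul 23, 2062 (Sun); Jul 25, 2062 (Tue); Aug 24, 2062 (Thu); Sep 8, 2062 (Fri).
7 of the 8 holidays fall on weekdays; the rest are weekends and were already excluded.
Business days: 155 − 7 = 148.

148 working days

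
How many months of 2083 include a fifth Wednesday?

4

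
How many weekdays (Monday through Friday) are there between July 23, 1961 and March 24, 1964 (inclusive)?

July 23, 1961 is a Sunday.
The range spans 976 days (inclusive of both endpoints).
976 = 7 × 139 + 3, so there are 139 full weeks plus 3 extra days.
Each full week contributes 5 weekdays (Mon–Fri): 139 × 5 = 695.
The 3 extra days are Sunday, Monday, Tuesday — 2 of them qualify.
Total: 695 + 2 = 697.

697 weekdays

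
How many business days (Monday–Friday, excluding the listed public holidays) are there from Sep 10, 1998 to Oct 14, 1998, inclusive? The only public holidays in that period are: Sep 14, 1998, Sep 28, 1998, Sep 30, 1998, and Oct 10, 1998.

Sep 10, 1998 is a Thursday.
From Sep 10, 1998 to Oct 14, 1998 is 35 days inclusive.
35 = 7 × 5, so the span is exactly 5 full weeks.
Each full week contributes 5 weekdays (Mon–Fri): 5 × 5 = 25.
Holidays: Sep 14, 1998 (Mon); Sep 28, 1998 (Mon); Sep 30, 1998 (Wed); Oct 10, 1998 (Sat).
3 of the 4 holidays fall on weekdays; the rest are weekends and were already excluded.
Business days: 25 − 3 = 22.

22 business days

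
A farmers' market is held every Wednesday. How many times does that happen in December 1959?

1959-12-01 is a Tuesday.
From 1959-12-01 to 1959-12-31 is 31 days inclusive.
31 = 7 × 4 + 3, so there are 4 full weeks plus 3 extra days.
Each full week contributes one Wednesday: 4 so far.
The 3 extra days are Tue, Wed, Thu — 1 of them qualifies.
Total: 4 + 1 = 5.

5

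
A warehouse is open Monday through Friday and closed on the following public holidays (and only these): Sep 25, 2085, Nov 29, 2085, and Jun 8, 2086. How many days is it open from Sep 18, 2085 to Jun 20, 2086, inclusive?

196 working days

Sep 18, 2085 is a Tuesday.
That's 276 days from start to end, counting both.
276 = 7 × 39 + 3, so there are 39 full weeks plus 3 extra days.
Each full week contributes 5 weekdays (Mon–Fri): 39 × 5 = 195.
The 3 extra days are Tue, Wed, Thu — 3 of them qualify.
Total: 195 + 3 = 198.
Holidays: Sep 25, 2085 (Tue); Nov 29, 2085 (Thu); Jun 8, 2086 (Sat).
2 of the 3 holidays fall on weekdays; the rest are weekends and were already excluded.
Business days: 198 − 2 = 196.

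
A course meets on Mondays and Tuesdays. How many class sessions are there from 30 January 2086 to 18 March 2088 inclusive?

222

30 January 2086 is a Wednesday.
That's 779 days from start to end, counting both.
779 = 7 × 111 + 2, so there are 111 full weeks plus 2 extra days.
Each full week contributes 2 days from the set (Mon, Tue): 111 × 2 = 222.
The 2 extra days are Wed, Thu — none qualify.
Total: 222 + 0 = 222.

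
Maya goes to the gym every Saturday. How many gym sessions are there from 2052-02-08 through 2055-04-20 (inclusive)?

167 Saturdays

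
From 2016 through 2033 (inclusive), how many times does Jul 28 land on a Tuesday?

Day of week of July 28 in each year:
2016: Thu, 2017: Fri, 2018: Sat, 2019: Sun, 2020: Tue ✓, 2021: Wed, 2022: Thu, 2023: Fri, 2024: Sun, 2025: Mon, 2026: Tue ✓, 2027: Wed, 2028: Fri, 2029: Sat, 2030: Sun, 2031: Mon, 2032: Wed, 2033: Thu
Tuesdays: 2020, 2026.

2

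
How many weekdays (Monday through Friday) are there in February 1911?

Feb 1, 1911 is a Wednesday.
From Feb 1, 1911 to Feb 28, 1911 is 28 days inclusive.
28 = 7 × 4, so the span is exactly 4 full weeks.
Each full week contributes 5 weekdays (Mon–Fri): 4 × 5 = 20.
Total: 20.

20 weekdays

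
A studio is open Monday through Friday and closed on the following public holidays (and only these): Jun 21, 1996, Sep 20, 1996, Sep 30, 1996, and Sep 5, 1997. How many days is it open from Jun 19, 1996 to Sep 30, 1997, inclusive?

Jun 19, 1996 is a Wednesday.
From Jun 19, 1996 to Sep 30, 1997 is 469 days inclusive.
469 = 7 × 67, so the span is exactly 67 full weeks.
Each full week contributes 5 weekdays (Mon–Fri): 67 × 5 = 335.
Total: 335.
Holidays: Jun 21, 1996 (Fri); Sep 20, 1996 (Fri); Sep 30, 1996 (Mon); Sep 5, 1997 (Fri).
All 4 holidays fall on weekdays, so subtract 4.
Business days: 335 − 4 = 331.

331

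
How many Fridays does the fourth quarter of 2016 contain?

October 1, 2016 is a Saturday.
From October 1, 2016 to December 31, 2016 is 92 days inclusive.
92 = 7 × 13 + 1, so there are 13 full weeks plus 1 extra day.
Each full week contributes one Friday: 13 so far.
The 1 extra day is Sat — none qualify.
Total: 13 + 0 = 13.

13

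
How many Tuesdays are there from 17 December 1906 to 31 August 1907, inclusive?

37 Tuesdays

17 December 1906 is a Monday.
That's 258 days from start to end, counting both.
258 = 7 × 36 + 6, so there are 36 full weeks plus 6 extra days.
Each full week contributes one Tuesday: 36 so far.
The 6 extra days are Mon, Tue, Wed, Thu, Fri, Sat — 1 of them qualifies.
Total: 36 + 1 = 37.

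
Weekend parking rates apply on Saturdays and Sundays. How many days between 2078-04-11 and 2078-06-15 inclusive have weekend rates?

18

2078-04-11 is a Monday.
From 2078-04-11 to 2078-06-15 is 66 days inclusive.
66 = 7 × 9 + 3, so there are 9 full weeks plus 3 extra days.
Each full week contributes 2 weekend days (Sat, Sun): 9 × 2 = 18.
The 3 extra days are Monday, Tuesday, Wednesday — none qualify.
Total: 18 + 0 = 18.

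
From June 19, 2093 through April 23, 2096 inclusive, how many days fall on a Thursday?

June 19, 2093 is a Friday.
That's 1040 days from start to end, counting both.
1040 = 7 × 148 + 4, so there are 148 full weeks plus 4 extra days.
Each full week contributes one Thursday: 148 so far.
The 4 extra days are Friday, Saturday, Sunday, Monday — none qualify.
Total: 148 + 0 = 148.

148 Thursdays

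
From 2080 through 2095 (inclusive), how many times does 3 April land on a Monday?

Day of week of April 3 in each year:
2080: Wed, 2081: Thu, 2082: Fri, 2083: Sat, 2084: Mon ✓, 2085: Tue, 2086: Wed, 2087: Thu, 2088: Sat, 2089: Sun, 2090: Mon ✓, 2091: Tue, 2092: Thu, 2093: Fri, 2094: Sat, 2095: Sun
Mondays: 2084, 2090.

2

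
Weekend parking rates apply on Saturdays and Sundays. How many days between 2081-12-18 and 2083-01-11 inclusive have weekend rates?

2081-12-18 is a Thursday.
That's 390 days from start to end, counting both.
390 = 7 × 55 + 5, so there are 55 full weeks plus 5 extra days.
Each full week contributes 2 weekend days (Sat, Sun): 55 × 2 = 110.
The 5 extra days are Thu, Fri, Sat, Sun, Mon — 2 of them qualify.
Total: 110 + 2 = 112.

112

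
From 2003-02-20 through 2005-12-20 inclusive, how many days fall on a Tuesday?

148 Tuesdays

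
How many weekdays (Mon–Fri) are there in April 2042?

22

1 April 2042 is a Tuesday.
The range spans 30 days (inclusive of both endpoints).
30 = 7 × 4 + 2, so there are 4 full weeks plus 2 extra days.
Each full week contributes 5 weekdays (Mon–Fri): 4 × 5 = 20.
The 2 extra days are Tue, Wed — 2 of them qualify.
Total: 20 + 2 = 22.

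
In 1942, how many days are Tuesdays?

52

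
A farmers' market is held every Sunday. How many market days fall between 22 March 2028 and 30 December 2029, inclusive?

22 March 2028 is a Wednesday.
That's 649 days from start to end, counting both.
649 = 7 × 92 + 5, so there are 92 full weeks plus 5 extra days.
Each full week contributes one Sunday: 92 so far.
The 5 extra days are Wed, Thu, Fri, Sat, Sun — 1 of them qualifies.
Total: 92 + 1 = 93.

93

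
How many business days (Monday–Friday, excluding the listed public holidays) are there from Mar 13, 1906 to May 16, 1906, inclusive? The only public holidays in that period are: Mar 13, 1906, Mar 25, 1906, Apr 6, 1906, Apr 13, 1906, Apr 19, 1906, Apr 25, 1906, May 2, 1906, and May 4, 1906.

40

Mar 13, 1906 is a Tuesday.
From Mar 13, 1906 to May 16, 1906 is 65 days inclusive.
65 = 7 × 9 + 2, so there are 9 full weeks plus 2 extra days.
Each full week contributes 5 weekdays (Mon–Fri): 9 × 5 = 45.
The 2 extra days are Tuesday, Wednesday — 2 of them qualify.
Total: 45 + 2 = 47.
Holidays: Mar 13, 1906 (Tue); Mar 25, 1906 (Sun); Apr 6, 1906 (Fri); Apr 13, 1906 (Fri); Apr 19, 1906 (Thu); Apr 25, 1906 (Wed); May 2, 1906 (Wed); May 4, 1906 (Fri).
7 of the 8 holidays fall on weekdays; the rest are weekends and were already excluded.
Business days: 47 − 7 = 40.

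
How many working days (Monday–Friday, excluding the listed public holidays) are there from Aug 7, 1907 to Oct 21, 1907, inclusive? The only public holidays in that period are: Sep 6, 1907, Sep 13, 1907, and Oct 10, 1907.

Aug 7, 1907 is a Wednesday.
From Aug 7, 1907 to Oct 21, 1907 is 76 days inclusive.
76 = 7 × 10 + 6, so there are 10 full weeks plus 6 extra days.
Each full week contributes 5 weekdays (Mon–Fri): 10 × 5 = 50.
The 6 extra days are Wednesday, Thursday, Friday, Saturday, Sunday, Monday — 4 of them qualify.
Total: 50 + 4 = 54.
Holidays: Sep 6, 1907 (Fri); Sep 13, 1907 (Fri); Oct 10, 1907 (Thu).
All 3 holidays fall on weekdays, so subtract 3.
Business days: 54 − 3 = 51.

51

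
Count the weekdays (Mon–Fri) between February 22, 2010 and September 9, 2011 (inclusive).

February 22, 2010 is a Monday.
From February 22, 2010 to September 9, 2011 is 565 days inclusive.
565 = 7 × 80 + 5, so there are 80 full weeks plus 5 extra days.
Each full week contributes 5 weekdays (Mon–Fri): 80 × 5 = 400.
The 5 extra days are Mon, Tue, Wed, Thu, Fri — 5 of them qualify.
Total: 400 + 5 = 405.

405 weekdays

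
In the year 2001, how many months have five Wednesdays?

4

A month has five Wednesdays exactly when Wednesday falls within its first (length − 28) days.
Jan: 31 days, starts Mon → 5 of Mon, Tue, Wed ✓
Feb: 28 days, starts Thu → 5 of (none)
Mar: 31 days, starts Thu → 5 of Thu, Fri, Sat
Apr: 30 days, starts Sun → 5 of Sun, Mon
May: 31 days, starts Tue → 5 of Tue, Wed, Thu ✓
Jun: 30 days, starts Fri → 5 of Fri, Sat
Jul: 31 days, starts Sun → 5 of Sun, Mon, Tue
Aug: 31 days, starts Wed → 5 of Wed, Thu, Fri ✓
Sep: 30 days, starts Sat → 5 of Sat, Sun
Oct: 31 days, starts Mon → 5 of Mon, Tue, Wed ✓
Nov: 30 days, starts Thu → 5 of Thu, Fri
Dec: 31 days, starts Sat → 5 of Sat, Sun, Mon
Months with five Wednesdays: Jan, May, Aug, Oct.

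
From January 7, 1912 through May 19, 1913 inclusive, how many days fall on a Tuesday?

71

January 7, 1912 is a Sunday.
From January 7, 1912 to May 19, 1913 is 499 days inclusive.
499 = 7 × 71 + 2, so there are 71 full weeks plus 2 extra days.
Each full week contributes one Tuesday: 71 so far.
The 2 extra days are Sun, Mon — none qualify.
Total: 71 + 0 = 71.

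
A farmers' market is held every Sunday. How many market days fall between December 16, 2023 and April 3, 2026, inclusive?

120

December 16, 2023 is a Saturday.
From December 16, 2023 to April 3, 2026 is 840 days inclusive.
840 = 7 × 120, so the span is exactly 120 full weeks.
Each full week contributes one Sunday: 120 so far.
Total: 120.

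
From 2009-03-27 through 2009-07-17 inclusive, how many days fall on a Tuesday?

2009-03-27 is a Friday.
That's 113 days from start to end, counting both.
113 = 7 × 16 + 1, so there are 16 full weeks plus 1 extra day.
Each full week contributes one Tuesday: 16 so far.
The 1 extra day is Fri — none qualify.
Total: 16 + 0 = 16.

16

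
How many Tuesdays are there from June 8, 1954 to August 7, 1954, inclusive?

9 Tuesdays

June 8, 1954 is a Tuesday.
That's 61 days from start to end, counting both.
61 = 7 × 8 + 5, so there are 8 full weeks plus 5 extra days.
Each full week contributes one Tuesday: 8 so far.
The 5 extra days are Tuesday, Wednesday, Thursday, Friday, Saturday — 1 of them qualifies.
Total: 8 + 1 = 9.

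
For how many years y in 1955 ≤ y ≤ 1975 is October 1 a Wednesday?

3

Day of week of October 1 in each year:
1955: Sat, 1956: Mon, 1957: Tue, 1958: Wed ✓, 1959: Thu, 1960: Sat, 1961: Sun, 1962: Mon, 1963: Tue, 1964: Thu, 1965: Fri, 1966: Sat, 1967: Sun, 1968: Tue, 1969: Wed ✓, 1970: Thu, 1971: Fri, 1972: Sun, 1973: Mon, 1974: Tue, 1975: Wed ✓
Wednesdays: 1958, 1969, 1975.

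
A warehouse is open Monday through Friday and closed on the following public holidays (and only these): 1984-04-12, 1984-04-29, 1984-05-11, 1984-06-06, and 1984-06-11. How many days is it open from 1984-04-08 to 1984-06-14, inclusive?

1984-04-08 is a Sunday.
That's 68 days from start to end, counting both.
68 = 7 × 9 + 5, so there are 9 full weeks plus 5 extra days.
Each full week contributes 5 weekdays (Mon–Fri): 9 × 5 = 45.
The 5 extra days are Sun, Mon, Tue, Wed, Thu — 4 of them qualify.
Total: 45 + 4 = 49.
Holidays: 1984-04-12 (Thu); 1984-04-29 (Sun); 1984-05-11 (Fri); 1984-06-06 (Wed); 1984-06-11 (Mon).
4 of the 5 holidays fall on weekdays; the rest are weekends and were already excluded.
Business days: 49 − 4 = 45.

45 working days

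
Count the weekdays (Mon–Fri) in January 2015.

22

1 January 2015 is a Thursday.
From 1 January 2015 to 31 January 2015 is 31 days inclusive.
31 = 7 × 4 + 3, so there are 4 full weeks plus 3 extra days.
Each full week contributes 5 weekdays (Mon–Fri): 4 × 5 = 20.
The 3 extra days are Thursday, Friday, Saturday — 2 of them qualify.
Total: 20 + 2 = 22.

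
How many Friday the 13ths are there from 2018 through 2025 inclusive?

13

Friday-the-13ths by year:
2018: Apr, Jul
2019: Sep, Dec
2020: Mar, Nov
2021: Aug
2022: May
2023: Jan, Oct
2024: Sep, Dec
2025: Jun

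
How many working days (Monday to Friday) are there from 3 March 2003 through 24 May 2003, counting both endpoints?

60 weekdays

3 March 2003 is a Monday.
From 3 March 2003 to 24 May 2003 is 83 days inclusive.
83 = 7 × 11 + 6, so there are 11 full weeks plus 6 extra days.
Each full week contributes 5 weekdays (Mon–Fri): 11 × 5 = 55.
The 6 extra days are Mon, Tue, Wed, Thu, Fri, Sat — 5 of them qualify.
Total: 55 + 5 = 60.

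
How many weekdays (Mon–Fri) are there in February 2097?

1 February 2097 is a Friday.
The range spans 28 days (inclusive of both endpoints).
28 = 7 × 4, so the span is exactly 4 full weeks.
Each full week contributes 5 weekdays (Mon–Fri): 4 × 5 = 20.
Total: 20.

20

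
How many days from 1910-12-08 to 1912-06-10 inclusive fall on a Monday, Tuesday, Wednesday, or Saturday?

1910-12-08 is a Thursday.
The range spans 551 days (inclusive of both endpoints).
551 = 7 × 78 + 5, so there are 78 full weeks plus 5 extra days.
Each full week contributes 4 days from the set (Mon, Tue, Wed, Sat): 78 × 4 = 312.
The 5 extra days are Thu, Fri, Sat, Sun, Mon — 2 of them qualify.
Total: 312 + 2 = 314.

314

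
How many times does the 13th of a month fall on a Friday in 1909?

1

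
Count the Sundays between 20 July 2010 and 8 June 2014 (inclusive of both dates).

20 July 2010 is a Tuesday.
From 20 July 2010 to 8 June 2014 is 1420 days inclusive.
1420 = 7 × 202 + 6, so there are 202 full weeks plus 6 extra days.
Each full week contributes one Sunday: 202 so far.
The 6 extra days are Tue, Wed, Thu, Fri, Sat, Sun — 1 of them qualifies.
Total: 202 + 1 = 203.

203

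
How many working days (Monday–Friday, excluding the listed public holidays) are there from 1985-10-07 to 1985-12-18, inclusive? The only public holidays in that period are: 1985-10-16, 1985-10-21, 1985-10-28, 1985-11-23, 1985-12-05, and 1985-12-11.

1985-10-07 is a Monday.
That's 73 days from start to end, counting both.
73 = 7 × 10 + 3, so there are 10 full weeks plus 3 extra days.
Each full week contributes 5 weekdays (Mon–Fri): 10 × 5 = 50.
The 3 extra days are Mon, Tue, Wed — 3 of them qualify.
Total: 50 + 3 = 53.
Holidays: 1985-10-16 (Wed); 1985-10-21 (Mon); 1985-10-28 (Mon); 1985-11-23 (Sat); 1985-12-05 (Thu); 1985-12-11 (Wed).
5 of the 6 holidays fall on weekdays; the rest are weekends and were already excluded.
Business days: 53 − 5 = 48.

48 working days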